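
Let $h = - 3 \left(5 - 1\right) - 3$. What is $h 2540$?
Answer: $-38100$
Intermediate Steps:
$h = -15$ ($h = - 3 \left(5 - 1\right) - 3 = \left(-3\right) 4 - 3 = -12 - 3 = -15$)
$h 2540 = \left(-15\right) 2540 = -38100$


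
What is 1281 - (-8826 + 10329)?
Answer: -222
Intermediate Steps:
1281 - (-8826 + 10329) = 1281 - 1*1503 = 1281 - 1503 = -222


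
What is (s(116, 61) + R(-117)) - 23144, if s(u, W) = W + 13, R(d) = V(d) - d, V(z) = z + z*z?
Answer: -9381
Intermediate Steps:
V(z) = z + z²
R(d) = -d + d*(1 + d) (R(d) = d*(1 + d) - d = -d + d*(1 + d))
s(u, W) = 13 + W
(s(116, 61) + R(-117)) - 23144 = ((13 + 61) + (-117)²) - 23144 = (74 + 13689) - 23144 = 13763 - 23144 = -9381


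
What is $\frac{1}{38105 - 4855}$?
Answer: $\frac{1}{33250} \approx 3.0075 \cdot 10^{-5}$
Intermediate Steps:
$\frac{1}{38105 - 4855} = \frac{1}{33250}$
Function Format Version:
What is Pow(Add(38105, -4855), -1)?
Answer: Rational(1, 33250) ≈ 3.0075e-5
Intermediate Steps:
Pow(Add(38105, -4855), -1) = Pow(33250, -1) = Rational(1, 33250)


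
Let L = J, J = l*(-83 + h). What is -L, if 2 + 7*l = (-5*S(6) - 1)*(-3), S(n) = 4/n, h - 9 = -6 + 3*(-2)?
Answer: 946/7 ≈ 135.14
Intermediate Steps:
h = -3 (h = 9 + (-6 + 3*(-2)) = 9 + (-6 - 6) = 9 - 12 = -3)
l = 11/7 (l = -2/7 + ((-20/6 - 1)*(-3))/7 = -2/7 + ((-5*2/3 - 1)*(-3))/7 = -2/7 + ((-10/3 - 1)*(-3))/7 = -2/7 + (-13/3*(-3))/7 = -2/7 + (1/7)*13 = -2/7 + 13/7 = 11/7 ≈ 1.5714)
J = -946/7 (J = 11*(-83 - 3)/7 = (11/7)*(-86) = -946/7 ≈ -135.14)
L = -946/7 ≈ -135.14
-L = -1*(-946/7) = 946/7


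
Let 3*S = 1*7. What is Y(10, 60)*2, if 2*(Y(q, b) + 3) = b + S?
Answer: 169/3 ≈ 56.333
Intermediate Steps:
S = 7/3 (S = (1*7)/3 = (⅓)*7 = 7/3 ≈ 2.3333)
Y(q, b) = -11/6 + b/2 (Y(q, b) = -3 + (b + 7/3)/2 = -3 + (7/3 + b)/2 = -3 + (7/6 + b/2) = -11/6 + b/2)
Y(10, 60)*2 = (-11/6 + (½)*60)*2 = (-11/6 + 30)*2 = (169/6)*2 = 169/3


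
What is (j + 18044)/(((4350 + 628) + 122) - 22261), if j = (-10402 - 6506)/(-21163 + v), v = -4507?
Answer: -231603194/220261435 ≈ -1.0515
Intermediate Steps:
j = 8454/12835 (j = (-10402 - 6506)/(-21163 - 4507) = -16908/(-25670) = -16908*(-1/25670) = 8454/12835 ≈ 0.65867)
(j + 18044)/(((4350 + 628) + 122) - 22261) = (8454/12835 + 18044)/(((4350 + 628) + 122) - 22261) = 231603194/(12835*((4978 + 122) - 22261)) = 231603194/(12835*(5100 - 22261)) = (231603194/12835)/(-17161) = (231603194/12835)*(-1/17161) = -231603194/220261435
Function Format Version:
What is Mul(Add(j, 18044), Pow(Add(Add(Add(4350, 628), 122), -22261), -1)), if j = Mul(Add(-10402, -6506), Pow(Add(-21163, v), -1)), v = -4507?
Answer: Rational(-231603194, 220261435) ≈ -1.0515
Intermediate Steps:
j = Rational(8454, 12835) (j = Mul(Add(-10402, -6506), Pow(Add(-21163, -4507), -1)) = Mul(-16908, Pow(-25670, -1)) = Mul(-16908, Rational(-1, 25670)) = Rational(8454, 12835) ≈ 0.65867)
Mul(Add(j, 18044), Pow(Add(Add(Add(4350, 628), 122), -22261), -1)) = Mul(Add(Rational(8454, 12835), 18044), Pow(Add(Add(Add(4350, 628), 122), -22261), -1)) = Mul(Rational(231603194, 12835), Pow(Add(Add(4978, 122), -22261), -1)) = Mul(Rational(231603194, 12835), Pow(Add(5100, -22261), -1)) = Mul(Rational(231603194, 12835), Pow(-17161, -1)) = Mul(Rational(231603194, 12835), Rational(-1, 17161)) = Rational(-231603194, 220261435)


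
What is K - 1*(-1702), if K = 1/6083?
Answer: 10353267/6083 ≈ 1702.0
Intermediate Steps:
K = 1/6083 ≈ 0.00016439
K - 1*(-1702) = 1/6083 - 1*(-1702) = 1/6083 + 1702 = 10353267/6083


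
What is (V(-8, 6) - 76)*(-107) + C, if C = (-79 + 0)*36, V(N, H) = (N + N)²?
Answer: -22104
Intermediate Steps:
V(N, H) = 4*N² (V(N, H) = (2*N)² = 4*N²)
C = -2844 (C = -79*36 = -2844)
(V(-8, 6) - 76)*(-107) + C = (4*(-8)² - 76)*(-107) - 2844 = (4*64 - 76)*(-107) - 2844 = (256 - 76)*(-107) - 2844 = 180*(-107) - 2844 = -19260 - 2844 = -22104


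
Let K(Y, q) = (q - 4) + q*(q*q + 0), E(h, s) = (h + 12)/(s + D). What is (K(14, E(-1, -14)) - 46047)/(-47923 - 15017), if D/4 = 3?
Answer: 123261/167840 ≈ 0.73440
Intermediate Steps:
D = 12 (D = 4*3 = 12)
E(h, s) = (12 + h)/(12 + s) (E(h, s) = (h + 12)/(s + 12) = (12 + h)/(12 + s))
K(Y, q) = -4 + q + q**3 (K(Y, q) = (-4 + q) + q*(q**2 + 0) = (-4 + q) + q*q**2 = (-4 + q) + q**3 = -4 + q + q**3)
(K(14, E(-1, -14)) - 46047)/(-47923 - 15017) = ((-4 + (12 - 1)/(12 - 14) + ((12 - 1)/(12 - 14))**3) - 46047)/(-47923 - 15017) = ((-4 + 11/(-2) + (11/(-2))**3) - 46047)/(-62940) = ((-4 - 1/2*11 + (-1/2*11)**3) - 46047)*(-1/62940) = ((-4 - 11/2 + (-11/2)**3) - 46047)*(-1/62940) = ((-4 - 11/2 - 1331/8) - 46047)*(-1/62940) = (-1407/8 - 46047)*(-1/62940) = -369783/8*(-1/62940) = 123261/167840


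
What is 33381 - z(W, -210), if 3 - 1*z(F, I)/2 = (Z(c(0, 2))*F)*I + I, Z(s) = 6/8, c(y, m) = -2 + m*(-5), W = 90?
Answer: 4605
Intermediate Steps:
c(y, m) = -2 - 5*m
Z(s) = 3/4 (Z(s) = 6*(1/8) = 3/4)
z(F, I) = 6 - 2*I - 3*F*I/2 (z(F, I) = 6 - 2*((3*F/4)*I + I) = 6 - 2*(3*F*I/4 + I) = 6 - 2*(I + 3*F*I/4) = 6 + (-2*I - 3*F*I/2) = 6 - 2*I - 3*F*I/2)
33381 - z(W, -210) = 33381 - (6 - 2*(-210) - 3/2*90*(-210)) = 33381 - (6 + 420 + 28350) = 33381 - 1*28776 = 33381 - 28776 = 4605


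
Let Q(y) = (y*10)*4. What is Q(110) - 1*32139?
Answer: -27739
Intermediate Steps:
Q(y) = 40*y (Q(y) = (10*y)*4 = 40*y)
Q(110) - 1*32139 = 40*110 - 1*32139 = 4400 - 32139 = -27739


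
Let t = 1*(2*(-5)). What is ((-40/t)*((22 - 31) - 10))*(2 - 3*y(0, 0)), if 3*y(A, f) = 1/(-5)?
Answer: -836/5 ≈ -167.20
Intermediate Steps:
y(A, f) = -1/15 (y(A, f) = (⅓)/(-5) = (⅓)*(-⅕) = -1/15)
t = -10 (t = 1*(-10) = -10)
((-40/t)*((22 - 31) - 10))*(2 - 3*y(0, 0)) = ((-40/(-10))*((22 - 31) - 10))*(2 - 3*(-1/15)) = ((-40*(-⅒))*(-9 - 10))*(2 + ⅕) = (4*(-19))*(11/5) = -76*11/5 = -836/5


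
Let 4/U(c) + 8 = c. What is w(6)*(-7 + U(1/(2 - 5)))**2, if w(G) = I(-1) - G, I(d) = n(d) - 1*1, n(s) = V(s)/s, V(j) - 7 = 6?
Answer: -139876/125 ≈ -1119.0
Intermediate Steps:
V(j) = 13 (V(j) = 7 + 6 = 13)
U(c) = 4/(-8 + c)
n(s) = 13/s
I(d) = -1 + 13/d (I(d) = 13/d - 1*1 = 13/d - 1 = -1 + 13/d)
w(G) = -14 - G (w(G) = (13 - 1*(-1))/(-1) - G = -(13 + 1) - G = -1*14 - G = -14 - G)
w(6)*(-7 + U(1/(2 - 5)))**2 = (-14 - 1*6)*(-7 + 4/(-8 + 1/(2 - 5)))**2 = (-14 - 6)*(-7 + 4/(-8 + 1/(-3)))**2 = -20*(-7 + 4/(-8 - 1/3))**2 = -20*(-7 + 4/(-25/3))**2 = -20*(-7 + 4*(-3/25))**2 = -20*(-7 - 12/25)**2 = -20*(-187/25)**2 = -20*34969/625 = -139876/125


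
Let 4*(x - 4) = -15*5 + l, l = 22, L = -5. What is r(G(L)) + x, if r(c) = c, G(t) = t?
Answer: -57/4 ≈ -14.250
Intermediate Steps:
x = -37/4 (x = 4 + (-15*5 + 22)/4 = 4 + (-75 + 22)/4 = 4 + (¼)*(-53) = 4 - 53/4 = -37/4 ≈ -9.2500)
r(G(L)) + x = -5 - 37/4 = -57/4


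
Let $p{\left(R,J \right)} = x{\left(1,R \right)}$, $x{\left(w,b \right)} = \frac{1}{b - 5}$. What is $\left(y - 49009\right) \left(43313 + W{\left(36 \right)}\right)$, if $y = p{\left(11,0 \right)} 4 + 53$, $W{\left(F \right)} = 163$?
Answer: $-2128382072$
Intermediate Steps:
$x{\left(w,b \right)} = \frac{1}{-5 + b}$
$p{\left(R,J \right)} = \frac{1}{-5 + R}$
$y = \frac{161}{3}$ ($y = \frac{1}{-5 + 11} \cdot 4 + 53 = \frac{1}{6} \cdot 4 + 53 = \frac{2}{3} + 53 = \frac{161}{3} \approx 53.667$)
$\left(y - 49009\right) \left(43313 + W{\left(36 \right)}\right) = \left(\frac{161}{3} - 49009\right) \left(43313 + 163\right) = \left(- \frac{146866}{3}\right) 43476 = -2128382072$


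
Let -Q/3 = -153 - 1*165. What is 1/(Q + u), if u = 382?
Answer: 1/1336 ≈ 0.00074850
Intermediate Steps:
Q = 954 (Q = -3*(-153 - 1*165) = -3*(-153 - 165) = -3*(-318) = 954)
1/(Q + u) = 1/(954 + 382) = 1/1336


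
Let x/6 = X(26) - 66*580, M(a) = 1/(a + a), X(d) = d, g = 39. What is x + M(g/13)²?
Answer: -8262863/36 ≈ -2.2952e+5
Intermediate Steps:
M(a) = 1/(2*a)
x = -229524 (x = 6*(26 - 66*580) = 6*(26 - 38280) = 6*(-38254) = -229524)
x + M(g/13)² = -229524 + (1/(2*((39/13))))² = -229524 + (1/(2*((39*(1/13)))))² = -229524 + ((½)/3)² = -229524 + ((½)*(⅓))² = -229524 + (⅙)² = -229524 + 1/36 = -8262863/36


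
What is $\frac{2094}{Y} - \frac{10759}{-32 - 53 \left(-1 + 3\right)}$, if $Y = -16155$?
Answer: $\frac{19280297}{247710} \approx 77.834$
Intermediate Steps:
$\frac{2094}{Y} - \frac{10759}{-32 - 53 \left(-1 + 3\right)} = \frac{2094}{-16155} - \frac{10759}{-32 - 53 \left(-1 + 3\right)} = 2094 \left(- \frac{1}{16155}\right) - \frac{10759}{-32 - 106} = - \frac{698}{5385} - \frac{10759}{-32 - 106} = - \frac{698}{5385} - \frac{10759}{-138} = - \frac{698}{5385} - - \frac{10759}{138} = - \frac{698}{5385} + \frac{10759}{138} = \frac{19280297}{247710}$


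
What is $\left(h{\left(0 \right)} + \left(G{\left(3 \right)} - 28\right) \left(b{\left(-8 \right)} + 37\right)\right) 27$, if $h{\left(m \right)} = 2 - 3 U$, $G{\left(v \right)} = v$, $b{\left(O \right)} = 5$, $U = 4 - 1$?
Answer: $-28539$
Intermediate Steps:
$U = 3$ ($U = 4 - 1 = 3$)
$h{\left(m \right)} = -7$ ($h{\left(m \right)} = 2 - 9 = -7$)
$\left(h{\left(0 \right)} + \left(G{\left(3 \right)} - 28\right) \left(b{\left(-8 \right)} + 37\right)\right) 27 = \left(-7 + \left(3 - 28\right) \left(5 + 37\right)\right) 27 = \left(-7 - 1050\right) 27 = \left(-1057\right) 27 = -28539$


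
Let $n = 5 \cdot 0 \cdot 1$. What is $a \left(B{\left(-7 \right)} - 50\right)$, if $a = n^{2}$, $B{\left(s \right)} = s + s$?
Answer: $0$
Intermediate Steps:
$B{\left(s \right)} = 2 s$
$n = 0$ ($n = 0 \cdot 1 = 0$)
$a = 0$ ($a = 0^{2} = 0$)
$a \left(B{\left(-7 \right)} - 50\right) = 0 \left(2 \left(-7\right) - 50\right) = 0 \left(-14 - 50\right) = 0 \left(-64\right) = 0$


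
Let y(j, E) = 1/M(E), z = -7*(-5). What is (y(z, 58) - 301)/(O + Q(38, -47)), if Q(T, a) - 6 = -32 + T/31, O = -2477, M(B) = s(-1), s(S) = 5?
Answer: 46624/387775 ≈ 0.12023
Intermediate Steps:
M(B) = 5
z = 35
Q(T, a) = -26 + T/31 (Q(T, a) = 6 + (-32 + T/31) = -26 + T/31)
y(j, E) = ⅕ (y(j, E) = 1/5 = ⅕)
(y(z, 58) - 301)/(O + Q(38, -47)) = (⅕ - 301)/(-2477 + (-26 + (1/31)*38)) = -1504/(5*(-2477 + (-26 + 38/31))) = -1504/(5*(-2477 - 768/31)) = -1504/(5*(-77555/31)) = -1504/5*(-31/77555) = 46624/387775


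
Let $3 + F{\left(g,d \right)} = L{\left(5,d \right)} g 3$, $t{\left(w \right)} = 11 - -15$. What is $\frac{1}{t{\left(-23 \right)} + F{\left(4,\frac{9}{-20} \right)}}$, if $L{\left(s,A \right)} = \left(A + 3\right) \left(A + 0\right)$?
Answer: $\frac{100}{923} \approx 0.10834$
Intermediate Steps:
$t{\left(w \right)} = 26$ ($t{\left(w \right)} = 11 + 15 = 26$)
$L{\left(s,A \right)} = A \left(3 + A\right)$ ($L{\left(s,A \right)} = \left(3 + A\right) A = A \left(3 + A\right)$)
$F{\left(g,d \right)} = -3 + 3 d g \left(3 + d\right)$ ($F{\left(g,d \right)} = -3 + d \left(3 + d\right) g 3 = -3 + d g \left(3 + d\right) 3 = -3 + 3 d g \left(3 + d\right)$)
$\frac{1}{t{\left(-23 \right)} + F{\left(4,\frac{9}{-20} \right)}} = \frac{1}{26 + \left(-3 + 3 \frac{9}{-20} \cdot 4 \left(3 + \frac{9}{-20}\right)\right)} = \frac{1}{26 + \left(-3 + 3 \cdot 9 \left(- \frac{1}{20}\right) 4 \left(3 + 9 \left(- \frac{1}{20}\right)\right)\right)} = \frac{1}{26 + \left(-3 + 3 \left(- \frac{9}{20}\right) 4 \left(3 - \frac{9}{20}\right)\right)} = \frac{1}{26 + \left(-3 + 3 \left(- \frac{9}{20}\right) 4 \cdot \frac{51}{20}\right)} = \frac{1}{26 - \frac{1677}{100}} = \frac{1}{\frac{923}{100}} = \frac{100}{923}$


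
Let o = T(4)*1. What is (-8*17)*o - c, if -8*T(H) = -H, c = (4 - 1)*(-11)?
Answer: -35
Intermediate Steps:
c = -33 (c = 3*(-11) = -33)
T(H) = H/8 (T(H) = -(-1)*H/8 = H/8)
o = 1/2 (o = ((1/8)*4)*1 = (1/2)*1 = 1/2 ≈ 0.50000)
(-8*17)*o - c = -8*17*(1/2) - 1*(-33) = -136*1/2 + 33 = -68 + 33 = -35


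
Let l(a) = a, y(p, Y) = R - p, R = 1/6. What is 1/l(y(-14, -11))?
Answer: 6/85 ≈ 0.070588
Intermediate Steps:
R = ⅙ ≈ 0.16667
y(p, Y) = ⅙ - p
1/l(y(-14, -11)) = 1/(⅙ - 1*(-14)) = 1/(⅙ + 14) = 1/(85/6) = 6/85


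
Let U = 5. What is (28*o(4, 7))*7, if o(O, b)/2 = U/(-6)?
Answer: -980/3 ≈ -326.67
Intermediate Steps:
o(O, b) = -5/3 (o(O, b) = 2*(5/(-6)) = 2*(5*(-1/6)) = 2*(-5/6) = -5/3)
(28*o(4, 7))*7 = (28*(-5/3))*7 = -140/3*7 = -980/3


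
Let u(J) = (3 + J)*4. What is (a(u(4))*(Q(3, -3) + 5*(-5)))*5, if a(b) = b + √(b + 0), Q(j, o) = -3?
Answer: -3920 - 280*√7 ≈ -4660.8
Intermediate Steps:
u(J) = 12 + 4*J
a(b) = b + √b
(a(u(4))*(Q(3, -3) + 5*(-5)))*5 = (((12 + 4*4) + √(12 + 4*4))*(-3 + 5*(-5)))*5 = (((12 + 16) + √(12 + 16))*(-3 - 25))*5 = ((28 + √28)*(-28))*5 = ((28 + 2*√7)*(-28))*5 = (-784 - 56*√7)*5 = -3920 - 280*√7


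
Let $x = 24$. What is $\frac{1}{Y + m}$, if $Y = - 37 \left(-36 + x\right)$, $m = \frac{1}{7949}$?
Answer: $\frac{7949}{3529357} \approx 0.0022523$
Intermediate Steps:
$m = \frac{1}{7949} \approx 0.0001258$
$Y = 444$ ($Y = - 37 \left(-36 + 24\right) = \left(-37\right) \left(-12\right) = 444$)
$\frac{1}{Y + m} = \frac{1}{444 + \frac{1}{7949}} = \frac{1}{\frac{3529357}{7949}} = \frac{7949}{3529357}$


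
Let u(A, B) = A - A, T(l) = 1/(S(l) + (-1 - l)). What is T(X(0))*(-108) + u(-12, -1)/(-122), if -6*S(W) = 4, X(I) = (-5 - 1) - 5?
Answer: -81/7 ≈ -11.571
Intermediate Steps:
X(I) = -11 (X(I) = -6 - 5 = -11)
S(W) = -⅔ (S(W) = -⅙*4 = -⅔)
T(l) = 1/(-5/3 - l) (T(l) = 1/(-⅔ + (-1 - l)) = 1/(-5/3 - l))
u(A, B) = 0
T(X(0))*(-108) + u(-12, -1)/(-122) = -3/(5 + 3*(-11))*(-108) + 0/(-122) = -3/(5 - 33)*(-108) + 0*(-1/122) = -3/(-28)*(-108) + 0 = -3*(-1/28)*(-108) + 0 = (3/28)*(-108) + 0 = -81/7 + 0 = -81/7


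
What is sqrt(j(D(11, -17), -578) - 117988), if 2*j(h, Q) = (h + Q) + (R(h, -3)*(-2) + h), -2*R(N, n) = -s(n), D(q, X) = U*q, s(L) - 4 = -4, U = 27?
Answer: 2*I*sqrt(29495) ≈ 343.48*I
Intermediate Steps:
s(L) = 0 (s(L) = 4 - 4 = 0)
D(q, X) = 27*q
R(N, n) = 0 (R(N, n) = -(-1)*0/2 = -1/2*0 = 0)
j(h, Q) = h + Q/2 (j(h, Q) = ((h + Q) + (0*(-2) + h))/2 = ((Q + h) + (0 + h))/2 = ((Q + h) + h)/2 = (Q + 2*h)/2 = h + Q/2)
sqrt(j(D(11, -17), -578) - 117988) = sqrt((27*11 + (1/2)*(-578)) - 117988) = sqrt((297 - 289) - 117988) = sqrt(8 - 117988) = sqrt(-117980) = 2*I*sqrt(29495)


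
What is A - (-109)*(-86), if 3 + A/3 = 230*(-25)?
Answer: -26633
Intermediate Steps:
A = -17259 (A = -9 + 3*(230*(-25)) = -9 + 3*(-5750) = -9 - 17250 = -17259)
A - (-109)*(-86) = -17259 - (-109)*(-86) = -17259 - 1*9374 = -17259 - 9374 = -26633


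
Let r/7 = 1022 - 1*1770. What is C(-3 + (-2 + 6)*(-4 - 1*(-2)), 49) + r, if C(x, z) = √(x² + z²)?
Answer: -5236 + √2522 ≈ -5185.8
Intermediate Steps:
r = -5236 (r = 7*(1022 - 1*1770) = 7*(1022 - 1770) = 7*(-748) = -5236)
C(-3 + (-2 + 6)*(-4 - 1*(-2)), 49) + r = √((-3 + (-2 + 6)*(-4 - 1*(-2)))² + 49²) - 5236 = √((-3 + 4*(-4 + 2))² + 2401) - 5236 = √((-3 + 4*(-2))² + 2401) - 5236 = √((-3 - 8)² + 2401) - 5236 = √((-11)² + 2401) - 5236 = √(121 + 2401) - 5236 = √2522 - 5236 = -5236 + √2522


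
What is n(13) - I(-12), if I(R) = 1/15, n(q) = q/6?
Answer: 21/10 ≈ 2.1000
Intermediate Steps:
n(q) = q/6 (n(q) = q*(1/6) = q/6)
I(R) = 1/15
n(13) - I(-12) = (1/6)*13 - 1*1/15 = 13/6 - 1/15 = 21/10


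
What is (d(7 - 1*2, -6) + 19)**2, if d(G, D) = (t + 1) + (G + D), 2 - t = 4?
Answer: 289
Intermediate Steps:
t = -2 (t = 2 - 1*4 = 2 - 4 = -2)
d(G, D) = -1 + D + G (d(G, D) = (-2 + 1) + (G + D) = -1 + (D + G) = -1 + D + G)
(d(7 - 1*2, -6) + 19)**2 = ((-1 - 6 + (7 - 1*2)) + 19)**2 = ((-1 - 6 + (7 - 2)) + 19)**2 = ((-1 - 6 + 5) + 19)**2 = (-2 + 19)**2 = 17**2 = 289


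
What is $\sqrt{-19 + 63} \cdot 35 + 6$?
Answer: $6 + 70 \sqrt{11} \approx 238.16$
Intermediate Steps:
$\sqrt{-19 + 63} \cdot 35 + 6 = \sqrt{44} \cdot 35 + 6 = 2 \sqrt{11} \cdot 35 + 6 = 70 \sqrt{11} + 6 = 6 + 70 \sqrt{11}$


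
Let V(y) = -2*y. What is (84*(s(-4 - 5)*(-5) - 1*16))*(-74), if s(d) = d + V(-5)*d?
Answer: -2977464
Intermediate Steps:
s(d) = 11*d (s(d) = d + (-2*(-5))*d = d + 10*d = 11*d)
(84*(s(-4 - 5)*(-5) - 1*16))*(-74) = (84*((11*(-4 - 5))*(-5) - 1*16))*(-74) = (84*((11*(-9))*(-5) - 16))*(-74) = (84*(-99*(-5) - 16))*(-74) = (84*(495 - 16))*(-74) = (84*479)*(-74) = 40236*(-74) = -2977464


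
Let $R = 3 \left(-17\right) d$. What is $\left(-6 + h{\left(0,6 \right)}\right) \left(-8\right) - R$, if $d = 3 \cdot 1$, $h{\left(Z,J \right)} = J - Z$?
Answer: $153$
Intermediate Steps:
$d = 3$
$R = -153$ ($R = 3 \left(-17\right) 3 = \left(-51\right) 3 = -153$)
$\left(-6 + h{\left(0,6 \right)}\right) \left(-8\right) - R = \left(-6 + \left(6 - 0\right)\right) \left(-8\right) - -153 = \left(-6 + \left(6 + 0\right)\right) \left(-8\right) + 153 = \left(-6 + 6\right) \left(-8\right) + 153 = 0 \left(-8\right) + 153 = 0 + 153 = 153$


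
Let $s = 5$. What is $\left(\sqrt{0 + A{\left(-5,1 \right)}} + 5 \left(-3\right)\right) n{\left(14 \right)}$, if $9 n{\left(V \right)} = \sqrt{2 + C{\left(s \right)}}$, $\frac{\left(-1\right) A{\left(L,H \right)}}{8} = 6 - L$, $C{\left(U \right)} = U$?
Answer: $\frac{\sqrt{7} \left(-15 + 2 i \sqrt{22}\right)}{9} \approx -4.4096 + 2.7577 i$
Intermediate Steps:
$A{\left(L,H \right)} = -48 + 8 L$ ($A{\left(L,H \right)} = - 8 \left(6 - L\right) = -48 + 8 L$)
$n{\left(V \right)} = \frac{\sqrt{7}}{9}$ ($n{\left(V \right)} = \frac{\sqrt{2 + 5}}{9} = \frac{\sqrt{7}}{9}$)
$\left(\sqrt{0 + A{\left(-5,1 \right)}} + 5 \left(-3\right)\right) n{\left(14 \right)} = \left(\sqrt{0 + \left(-48 + 8 \left(-5\right)\right)} + 5 \left(-3\right)\right) \frac{\sqrt{7}}{9} = \left(\sqrt{0 - 88} - 15\right) \frac{\sqrt{7}}{9} = \left(\sqrt{-88} - 15\right) \frac{\sqrt{7}}{9} = \left(2 i \sqrt{22} - 15\right) \frac{\sqrt{7}}{9} = \left(-15 + 2 i \sqrt{22}\right) \frac{\sqrt{7}}{9} = \frac{\sqrt{7} \left(-15 + 2 i \sqrt{22}\right)}{9}$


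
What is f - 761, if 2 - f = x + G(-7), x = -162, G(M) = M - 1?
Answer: -589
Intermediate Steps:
G(M) = -1 + M
f = 172 (f = 2 - (-162 + (-1 - 7)) = 2 - (-162 - 8) = 2 - 1*(-170) = 2 + 170 = 172)
f - 761 = 172 - 761 = -589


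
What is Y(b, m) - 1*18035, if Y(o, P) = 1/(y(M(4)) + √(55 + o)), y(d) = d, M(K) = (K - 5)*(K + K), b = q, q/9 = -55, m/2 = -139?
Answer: -1136206/63 - I*√110/252 ≈ -18035.0 - 0.041619*I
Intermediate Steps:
m = -278 (m = 2*(-139) = -278)
q = -495 (q = 9*(-55) = -495)
b = -495
M(K) = 2*K*(-5 + K) (M(K) = (-5 + K)*(2*K) = 2*K*(-5 + K))
Y(o, P) = 1/(-8 + √(55 + o)) (Y(o, P) = 1/(2*4*(-5 + 4) + √(55 + o)) = 1/(2*4*(-1) + √(55 + o)) = 1/(-8 + √(55 + o)))
Y(b, m) - 1*18035 = 1/(-8 + √(55 - 495)) - 1*18035 = 1/(-8 + √(-440)) - 18035 = 1/(-8 + 2*I*√110) - 18035 = -18035 + 1/(-8 + 2*I*√110)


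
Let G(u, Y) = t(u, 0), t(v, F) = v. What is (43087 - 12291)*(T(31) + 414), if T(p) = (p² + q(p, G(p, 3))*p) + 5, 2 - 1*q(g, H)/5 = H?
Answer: -95929540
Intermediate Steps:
G(u, Y) = u
q(g, H) = 10 - 5*H
T(p) = 5 + p² + p*(10 - 5*p) (T(p) = (p² + (10 - 5*p)*p) + 5 = (p² + p*(10 - 5*p)) + 5 = 5 + p² + p*(10 - 5*p))
(43087 - 12291)*(T(31) + 414) = (43087 - 12291)*((5 - 4*31² + 10*31) + 414) = 30796*((5 - 4*961 + 310) + 414) = 30796*((5 - 3844 + 310) + 414) = 30796*(-3529 + 414) = 30796*(-3115) = -95929540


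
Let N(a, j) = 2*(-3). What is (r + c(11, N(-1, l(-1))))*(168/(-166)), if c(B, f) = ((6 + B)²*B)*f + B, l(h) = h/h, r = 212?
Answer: 1583484/83 ≈ 19078.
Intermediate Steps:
l(h) = 1
N(a, j) = -6
c(B, f) = B + B*f*(6 + B)² (c(B, f) = (B*(6 + B)²)*f + B = B*f*(6 + B)² + B = B + B*f*(6 + B)²)
(r + c(11, N(-1, l(-1))))*(168/(-166)) = (212 + 11*(1 - 6*(6 + 11)²))*(168/(-166)) = (212 + 11*(1 - 6*17²))*(168*(-1/166)) = (212 + 11*(1 - 6*289))*(-84/83) = (212 + 11*(1 - 1734))*(-84/83) = (212 + 11*(-1733))*(-84/83) = (212 - 19063)*(-84/83) = -18851*(-84/83) = 1583484/83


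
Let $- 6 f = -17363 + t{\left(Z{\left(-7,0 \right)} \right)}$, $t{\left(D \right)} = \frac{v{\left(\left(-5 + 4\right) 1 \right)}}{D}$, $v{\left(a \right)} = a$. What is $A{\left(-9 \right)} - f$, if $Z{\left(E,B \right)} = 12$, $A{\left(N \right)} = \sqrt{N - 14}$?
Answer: $- \frac{208357}{72} + i \sqrt{23} \approx -2893.8 + 4.7958 i$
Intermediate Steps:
$A{\left(N \right)} = \sqrt{-14 + N}$
$t{\left(D \right)} = - \frac{1}{D}$ ($t{\left(D \right)} = \frac{\left(-5 + 4\right) 1}{D} = \frac{\left(-1\right) 1}{D} = - \frac{1}{D}$)
$f = \frac{208357}{72}$ ($f = - \frac{-17363 - \frac{1}{12}}{6} = \left(- \frac{1}{6}\right) \left(- \frac{208357}{12}\right) = \frac{208357}{72} \approx 2893.8$)
$A{\left(-9 \right)} - f = \sqrt{-14 - 9} - \frac{208357}{72} = \sqrt{-23} - \frac{208357}{72} = i \sqrt{23} - \frac{208357}{72} = - \frac{208357}{72} + i \sqrt{23}$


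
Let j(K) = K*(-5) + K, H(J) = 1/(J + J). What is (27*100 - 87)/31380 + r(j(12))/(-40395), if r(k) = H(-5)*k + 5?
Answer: 35081537/422531700 ≈ 0.083027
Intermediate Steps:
H(J) = 1/(2*J)
j(K) = -4*K (j(K) = -5*K + K = -4*K)
r(k) = 5 - k/10 (r(k) = ((½)/(-5))*k + 5 = ((½)*(-⅕))*k + 5 = -k/10 + 5 = 5 - k/10)
(27*100 - 87)/31380 + r(j(12))/(-40395) = (27*100 - 87)/31380 + (5 - (-2)*12/5)/(-40395) = (2700 - 87)*(1/31380) + (5 - ⅒*(-48))*(-1/40395) = 2613*(1/31380) + (5 + 24/5)*(-1/40395) = 871/10460 + (49/5)*(-1/40395) = 871/10460 - 49/201975 = 35081537/422531700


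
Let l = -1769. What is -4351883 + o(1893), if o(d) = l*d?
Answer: -7700600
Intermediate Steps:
o(d) = -1769*d
-4351883 + o(1893) = -4351883 - 1769*1893 = -4351883 - 3348717 = -7700600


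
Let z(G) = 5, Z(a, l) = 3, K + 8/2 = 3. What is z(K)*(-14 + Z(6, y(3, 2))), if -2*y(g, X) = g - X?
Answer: -55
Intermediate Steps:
y(g, X) = X/2 - g/2 (y(g, X) = -(g - X)/2 = X/2 - g/2)
K = -1 (K = -4 + 3 = -1)
z(K)*(-14 + Z(6, y(3, 2))) = 5*(-14 + 3) = 5*(-11) = -55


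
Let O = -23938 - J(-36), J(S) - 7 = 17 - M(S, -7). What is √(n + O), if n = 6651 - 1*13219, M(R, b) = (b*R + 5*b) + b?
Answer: 4*I*√1895 ≈ 174.13*I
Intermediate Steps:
M(R, b) = 6*b + R*b (M(R, b) = (R*b + 5*b) + b = (5*b + R*b) + b = 6*b + R*b)
J(S) = 66 + 7*S (J(S) = 7 + (17 - (-7)*(6 + S)) = 7 + (17 - (-42 - 7*S)) = 7 + (17 + (42 + 7*S)) = 7 + (59 + 7*S) = 66 + 7*S)
O = -23752 (O = -23938 - (66 + 7*(-36)) = -23938 - (66 - 252) = -23938 - 1*(-186) = -23938 + 186 = -23752)
n = -6568 (n = 6651 - 13219 = -6568)
√(n + O) = √(-6568 - 23752) = √(-30320) = 4*I*√1895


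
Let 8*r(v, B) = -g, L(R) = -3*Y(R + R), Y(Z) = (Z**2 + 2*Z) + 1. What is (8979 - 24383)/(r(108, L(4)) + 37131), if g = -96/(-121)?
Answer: -1863884/4492839 ≈ -0.41486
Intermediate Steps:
Y(Z) = 1 + Z**2 + 2*Z
g = 96/121 (g = -96*(-1/121) = 96/121 ≈ 0.79339)
L(R) = -3 - 12*R - 12*R**2 (L(R) = -3*(1 + (R + R)**2 + 2*(R + R)) = -3*(1 + (2*R)**2 + 2*(2*R)) = -3*(1 + 4*R**2 + 4*R) = -3*(1 + 4*R + 4*R**2) = -3 - 12*R - 12*R**2)
r(v, B) = -12/121 (r(v, B) = (-1*96/121)/8 = (1/8)*(-96/121) = -12/121)
(8979 - 24383)/(r(108, L(4)) + 37131) = (8979 - 24383)/(-12/121 + 37131) = -15404/4492839/121 = -15404*121/4492839 = -1863884/4492839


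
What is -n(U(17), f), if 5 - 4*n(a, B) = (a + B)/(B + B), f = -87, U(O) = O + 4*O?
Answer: -217/174 ≈ -1.2471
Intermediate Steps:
U(O) = 5*O
n(a, B) = 5/4 - (B + a)/(8*B) (n(a, B) = 5/4 - (a + B)/(4*(B + B)) = 5/4 - (B + a)/(4*(2*B)) = 5/4 - (B + a)*1/(2*B)/4 = 5/4 - (B + a)/(8*B))
-n(U(17), f) = -(-5*17 + 9*(-87))/(8*(-87)) = -(-1)*(-1*85 - 783)/(8*87) = -(-1)*(-85 - 783)/(8*87) = -(-1)*(-868)/(8*87) = -1*217/174 = -217/174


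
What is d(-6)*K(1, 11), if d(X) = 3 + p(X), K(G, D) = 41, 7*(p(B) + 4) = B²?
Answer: 1189/7 ≈ 169.86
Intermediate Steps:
p(B) = -4 + B²/7
d(X) = -1 + X²/7 (d(X) = 3 + (-4 + X²/7) = -1 + X²/7)
d(-6)*K(1, 11) = (-1 + (⅐)*(-6)²)*41 = (-1 + (⅐)*36)*41 = (-1 + 36/7)*41 = (29/7)*41 = 1189/7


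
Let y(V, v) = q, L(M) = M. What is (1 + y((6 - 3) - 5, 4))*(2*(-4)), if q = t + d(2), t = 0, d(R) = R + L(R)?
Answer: -40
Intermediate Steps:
d(R) = 2*R (d(R) = R + R = 2*R)
q = 4 (q = 0 + 2*2 = 0 + 4 = 4)
y(V, v) = 4
(1 + y((6 - 3) - 5, 4))*(2*(-4)) = (1 + 4)*(2*(-4)) = 5*(-8) = -40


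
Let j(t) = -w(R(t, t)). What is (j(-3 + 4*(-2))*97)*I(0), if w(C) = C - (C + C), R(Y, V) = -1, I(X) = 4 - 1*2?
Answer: -194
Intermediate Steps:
I(X) = 2 (I(X) = 4 - 2 = 2)
w(C) = -C (w(C) = C - 2*C = -C)
j(t) = -1 (j(t) = -(-1)*(-1) = -1*1 = -1)
(j(-3 + 4*(-2))*97)*I(0) = -1*97*2 = -97*2 = -194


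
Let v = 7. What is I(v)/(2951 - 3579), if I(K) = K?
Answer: -7/628 ≈ -0.011147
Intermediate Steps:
I(v)/(2951 - 3579) = 7/(2951 - 3579) = 7/(-628) = 7*(-1/628) = -7/628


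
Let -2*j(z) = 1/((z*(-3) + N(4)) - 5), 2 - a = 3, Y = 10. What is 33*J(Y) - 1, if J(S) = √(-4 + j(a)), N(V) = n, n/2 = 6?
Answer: -1 + 297*I*√5/10 ≈ -1.0 + 66.411*I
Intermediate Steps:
n = 12 (n = 2*6 = 12)
N(V) = 12
a = -1 (a = 2 - 1*3 = 2 - 3 = -1)
j(z) = -1/(2*(7 - 3*z)) (j(z) = -1/(2*((z*(-3) + 12) - 5)) = -1/(2*((-3*z + 12) - 5)) = -1/(2*((12 - 3*z) - 5)) = -1/(2*(7 - 3*z)))
J(S) = 9*I*√5/10 (J(S) = √(-4 + 1/(2*(-7 + 3*(-1)))) = √(-4 + 1/(2*(-7 - 3))) = √(-4 + (½)/(-10)) = √(-4 + (½)*(-⅒)) = √(-4 - 1/20) = √(-81/20) = 9*I*√5/10)
33*J(Y) - 1 = 33*(9*I*√5/10) - 1 = 297*I*√5/10 - 1 = -1 + 297*I*√5/10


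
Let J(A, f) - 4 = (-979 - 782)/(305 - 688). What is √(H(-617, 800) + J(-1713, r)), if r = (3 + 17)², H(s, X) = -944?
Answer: I*√137213197/383 ≈ 30.584*I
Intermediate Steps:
r = 400 (r = 20² = 400)
J(A, f) = 3293/383 (J(A, f) = 4 + (-979 - 782)/(305 - 688) = 4 - 1761/(-383) = 4 - 1761*(-1/383) = 4 + 1761/383 = 3293/383)
√(H(-617, 800) + J(-1713, r)) = √(-944 + 3293/383) = √(-358259/383) = I*√137213197/383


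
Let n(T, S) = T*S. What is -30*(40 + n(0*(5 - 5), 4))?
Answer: -1200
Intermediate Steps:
n(T, S) = S*T
-30*(40 + n(0*(5 - 5), 4)) = -30*(40 + 4*(0*(5 - 5))) = -30*(40 + 4*(0*0)) = -30*(40 + 4*0) = -30*(40 + 0) = -30*40 = -1200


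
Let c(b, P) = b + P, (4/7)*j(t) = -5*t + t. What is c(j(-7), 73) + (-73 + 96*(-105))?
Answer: -10031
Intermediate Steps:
j(t) = -7*t (j(t) = 7*(-5*t + t)/4 = 7*(-4*t)/4 = -7*t)
c(b, P) = P + b
c(j(-7), 73) + (-73 + 96*(-105)) = (73 - 7*(-7)) + (-73 + 96*(-105)) = (73 + 49) + (-73 - 10080) = 122 - 10153 = -10031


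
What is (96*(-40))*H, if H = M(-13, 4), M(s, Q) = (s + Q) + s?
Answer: 84480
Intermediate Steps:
M(s, Q) = Q + 2*s (M(s, Q) = (Q + s) + s = Q + 2*s)
H = -22 (H = 4 + 2*(-13) = 4 - 26 = -22)
(96*(-40))*H = (96*(-40))*(-22) = -3840*(-22) = 84480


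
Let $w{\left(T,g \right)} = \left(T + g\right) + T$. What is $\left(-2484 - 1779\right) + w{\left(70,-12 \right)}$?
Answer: $-4135$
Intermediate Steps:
$w{\left(T,g \right)} = g + 2 T$
$\left(-2484 - 1779\right) + w{\left(70,-12 \right)} = \left(-2484 - 1779\right) + \left(-12 + 2 \cdot 70\right) = -4263 + \left(-12 + 140\right) = -4263 + 128 = -4135$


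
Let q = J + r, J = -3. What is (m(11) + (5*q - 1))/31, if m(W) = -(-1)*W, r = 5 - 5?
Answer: -5/31 ≈ -0.16129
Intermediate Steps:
r = 0
m(W) = W
q = -3 (q = -3 + 0 = -3)
(m(11) + (5*q - 1))/31 = (11 + (5*(-3) - 1))/31 = (11 + (-15 - 1))*(1/31) = (11 - 16)*(1/31) = -5*1/31 = -5/31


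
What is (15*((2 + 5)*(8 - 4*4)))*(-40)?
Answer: 33600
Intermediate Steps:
(15*((2 + 5)*(8 - 4*4)))*(-40) = (15*(7*(8 - 16)))*(-40) = (15*(7*(-8)))*(-40) = (15*(-56))*(-40) = -840*(-40) = 33600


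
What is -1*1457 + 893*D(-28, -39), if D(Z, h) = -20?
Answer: -19317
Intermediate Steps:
-1*1457 + 893*D(-28, -39) = -1*1457 + 893*(-20) = -1457 - 17860 = -19317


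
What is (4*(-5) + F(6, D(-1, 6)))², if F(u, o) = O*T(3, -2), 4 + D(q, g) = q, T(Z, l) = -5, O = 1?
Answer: 625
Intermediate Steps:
D(q, g) = -4 + q
F(u, o) = -5 (F(u, o) = 1*(-5) = -5)
(4*(-5) + F(6, D(-1, 6)))² = (4*(-5) - 5)² = (-20 - 5)² = (-25)² = 625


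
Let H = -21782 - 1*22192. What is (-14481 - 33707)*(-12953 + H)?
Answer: 2743198276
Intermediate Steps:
H = -43974 (H = -21782 - 22192 = -43974)
(-14481 - 33707)*(-12953 + H) = (-14481 - 33707)*(-12953 - 43974) = -48188*(-56927) = 2743198276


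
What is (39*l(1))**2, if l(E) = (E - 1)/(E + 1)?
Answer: 0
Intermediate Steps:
l(E) = (-1 + E)/(1 + E)
(39*l(1))**2 = (39*((-1 + 1)/(1 + 1)))**2 = (39*(0/2))**2 = (39*((1/2)*0))**2 = (39*0)**2 = 0**2 = 0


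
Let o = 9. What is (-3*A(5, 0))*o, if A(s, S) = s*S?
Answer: 0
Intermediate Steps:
A(s, S) = S*s
(-3*A(5, 0))*o = -0*5*9 = -3*0*9 = 0*9 = 0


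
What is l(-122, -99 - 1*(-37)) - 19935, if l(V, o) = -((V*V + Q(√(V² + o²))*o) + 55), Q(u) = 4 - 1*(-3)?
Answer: -34440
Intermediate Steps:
Q(u) = 7 (Q(u) = 4 + 3 = 7)
l(V, o) = -55 - V² - 7*o (l(V, o) = -((V*V + 7*o) + 55) = -((V² + 7*o) + 55) = -(55 + V² + 7*o) = -55 - V² - 7*o)
l(-122, -99 - 1*(-37)) - 19935 = (-55 - 1*(-122)² - 7*(-99 - 1*(-37))) - 19935 = (-55 - 1*14884 - 7*(-99 + 37)) - 19935 = (-55 - 14884 - 7*(-62)) - 19935 = (-55 - 14884 + 434) - 19935 = -14505 - 19935 = -34440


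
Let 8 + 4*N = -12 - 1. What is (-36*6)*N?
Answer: 1134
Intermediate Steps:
N = -21/4 (N = -2 + (-12 - 1)/4 = -2 + (1/4)*(-13) = -2 - 13/4 = -21/4 ≈ -5.2500)
(-36*6)*N = -36*6*(-21/4) = -216*(-21/4) = 1134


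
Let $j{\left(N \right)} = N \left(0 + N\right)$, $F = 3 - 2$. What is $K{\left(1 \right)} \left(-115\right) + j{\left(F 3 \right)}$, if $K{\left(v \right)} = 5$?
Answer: $-566$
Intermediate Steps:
$F = 1$
$j{\left(N \right)} = N^{2}$ ($j{\left(N \right)} = N N = N^{2}$)
$K{\left(1 \right)} \left(-115\right) + j{\left(F 3 \right)} = 5 \left(-115\right) + \left(1 \cdot 3\right)^{2} = -575 + 3^{2} = -575 + 9 = -566$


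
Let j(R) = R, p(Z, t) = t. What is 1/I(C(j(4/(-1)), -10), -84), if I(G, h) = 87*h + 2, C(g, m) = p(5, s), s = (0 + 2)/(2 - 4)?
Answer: -1/7306 ≈ -0.00013687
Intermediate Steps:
s = -1 (s = 2/(-2) = 2*(-½) = -1)
C(g, m) = -1
I(G, h) = 2 + 87*h
1/I(C(j(4/(-1)), -10), -84) = 1/(2 + 87*(-84)) = 1/(2 - 7308) = 1/(-7306) = -1/7306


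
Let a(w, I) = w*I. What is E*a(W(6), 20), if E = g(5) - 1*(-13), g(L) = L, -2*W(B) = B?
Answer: -1080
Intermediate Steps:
W(B) = -B/2
a(w, I) = I*w
E = 18 (E = 5 - 1*(-13) = 5 + 13 = 18)
E*a(W(6), 20) = 18*(20*(-½*6)) = 18*(20*(-3)) = 18*(-60) = -1080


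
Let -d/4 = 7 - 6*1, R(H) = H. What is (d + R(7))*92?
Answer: 276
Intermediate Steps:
d = -4 (d = -4*(7 - 6*1) = -4*(7 - 6) = -4*1 = -4)
(d + R(7))*92 = (-4 + 7)*92 = 3*92 = 276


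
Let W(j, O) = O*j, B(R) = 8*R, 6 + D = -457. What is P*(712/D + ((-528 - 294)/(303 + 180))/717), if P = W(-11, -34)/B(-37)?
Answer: 7696733561/3955102494 ≈ 1.9460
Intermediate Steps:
D = -463 (D = -6 - 457 = -463)
P = -187/148 (P = (-34*(-11))/((8*(-37))) = 374/(-296) = 374*(-1/296) = -187/148 ≈ -1.2635)
P*(712/D + ((-528 - 294)/(303 + 180))/717) = -187*(712/(-463) + ((-528 - 294)/(303 + 180))/717)/148 = -187*(712*(-1/463) - 822/483*(1/717))/148 = -187*(-712/463 - 822*1/483*(1/717))/148 = -187*(-712/463 - 274/161*1/717)/148 = -187*(-712/463 - 274/115437)/148 = -187/148*(-82318006/53447331) = 7696733561/3955102494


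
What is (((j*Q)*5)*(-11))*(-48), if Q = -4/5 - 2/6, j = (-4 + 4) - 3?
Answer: 8976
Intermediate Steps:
j = -3 (j = 0 - 3 = -3)
Q = -17/15 (Q = -4*1/5 - 2*1/6 = -4/5 - 1/3 = -17/15 ≈ -1.1333)
(((j*Q)*5)*(-11))*(-48) = ((-3*(-17/15)*5)*(-11))*(-48) = (((17/5)*5)*(-11))*(-48) = (17*(-11))*(-48) = -187*(-48) = 8976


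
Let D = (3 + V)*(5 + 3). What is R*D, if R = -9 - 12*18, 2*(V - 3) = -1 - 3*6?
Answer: 6300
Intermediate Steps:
V = -13/2 (V = 3 + (-1 - 3*6)/2 = 3 + (-1 - 18)/2 = 3 + (½)*(-19) = 3 - 19/2 = -13/2 ≈ -6.5000)
D = -28 (D = (3 - 13/2)*(5 + 3) = -7/2*8 = -28)
R = -225 (R = -9 - 216 = -225)
R*D = -225*(-28) = 6300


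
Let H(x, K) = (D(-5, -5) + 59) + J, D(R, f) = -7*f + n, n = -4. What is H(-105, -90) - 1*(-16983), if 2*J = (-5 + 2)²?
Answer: 34155/2 ≈ 17078.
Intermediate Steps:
D(R, f) = -4 - 7*f (D(R, f) = -7*f - 4 = -4 - 7*f)
J = 9/2 (J = (-5 + 2)²/2 = (½)*(-3)² = (½)*9 = 9/2 ≈ 4.5000)
H(x, K) = 189/2 (H(x, K) = ((-4 - 7*(-5)) + 59) + 9/2 = ((-4 + 35) + 59) + 9/2 = (31 + 59) + 9/2 = 90 + 9/2 = 189/2)
H(-105, -90) - 1*(-16983) = 189/2 - 1*(-16983) = 189/2 + 16983 = 34155/2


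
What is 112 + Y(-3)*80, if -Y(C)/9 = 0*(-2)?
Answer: 112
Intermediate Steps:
Y(C) = 0 (Y(C) = -0*(-2) = -9*0 = 0)
112 + Y(-3)*80 = 112 + 0*80 = 112 + 0 = 112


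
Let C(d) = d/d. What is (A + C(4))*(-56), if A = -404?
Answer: 22568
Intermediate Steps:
C(d) = 1
(A + C(4))*(-56) = (-404 + 1)*(-56) = -403*(-56) = 22568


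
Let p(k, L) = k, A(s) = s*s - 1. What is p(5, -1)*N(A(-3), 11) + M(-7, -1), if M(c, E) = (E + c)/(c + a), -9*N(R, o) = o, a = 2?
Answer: -203/45 ≈ -4.5111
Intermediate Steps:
A(s) = -1 + s**2 (A(s) = s**2 - 1 = -1 + s**2)
N(R, o) = -o/9
M(c, E) = (E + c)/(2 + c) (M(c, E) = (E + c)/(c + 2) = (E + c)/(2 + c))
p(5, -1)*N(A(-3), 11) + M(-7, -1) = 5*(-1/9*11) + (-1 - 7)/(2 - 7) = 5*(-11/9) - 8/(-5) = -55/9 - 1/5*(-8) = -55/9 + 8/5 = -203/45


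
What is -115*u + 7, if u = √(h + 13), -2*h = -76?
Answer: 7 - 115*√51 ≈ -814.26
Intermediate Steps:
h = 38 (h = -½*(-76) = 38)
u = √51 (u = √(38 + 13) = √51 ≈ 7.1414)
-115*u + 7 = -115*√51 + 7 = 7 - 115*√51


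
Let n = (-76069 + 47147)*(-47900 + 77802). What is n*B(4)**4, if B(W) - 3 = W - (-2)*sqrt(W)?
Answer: -12661912253804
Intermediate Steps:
B(W) = 3 + W + 2*sqrt(W) (B(W) = 3 + (W - (-2)*sqrt(W)) = 3 + (W + 2*sqrt(W)) = 3 + W + 2*sqrt(W))
n = -864825644 (n = -28922*29902 = -864825644)
n*B(4)**4 = -864825644*(3 + 4 + 2*sqrt(4))**4 = -864825644*(3 + 4 + 2*2)**4 = -864825644*(3 + 4 + 4)**4 = -864825644*11**4 = -864825644*14641 = -12661912253804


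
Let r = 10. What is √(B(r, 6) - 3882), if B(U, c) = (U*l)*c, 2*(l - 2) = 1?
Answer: 2*I*√933 ≈ 61.09*I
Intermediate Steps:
l = 5/2 (l = 2 + (½)*1 = 2 + ½ = 5/2 ≈ 2.5000)
B(U, c) = 5*U*c/2 (B(U, c) = (U*(5/2))*c = (5*U/2)*c = 5*U*c/2)
√(B(r, 6) - 3882) = √((5/2)*10*6 - 3882) = √(150 - 3882) = √(-3732) = 2*I*√933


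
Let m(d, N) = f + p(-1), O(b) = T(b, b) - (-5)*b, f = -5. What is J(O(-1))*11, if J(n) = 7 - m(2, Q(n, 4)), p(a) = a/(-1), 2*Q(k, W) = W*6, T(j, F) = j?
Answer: 121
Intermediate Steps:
O(b) = 6*b (O(b) = b - (-5)*b = b + 5*b = 6*b)
Q(k, W) = 3*W (Q(k, W) = (W*6)/2 = (6*W)/2 = 3*W)
p(a) = -a (p(a) = a*(-1) = -a)
m(d, N) = -4 (m(d, N) = -5 - 1*(-1) = -5 + 1 = -4)
J(n) = 11 (J(n) = 7 - 1*(-4) = 7 + 4 = 11)
J(O(-1))*11 = 11*11 = 121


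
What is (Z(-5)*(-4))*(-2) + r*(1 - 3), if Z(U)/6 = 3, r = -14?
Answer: 172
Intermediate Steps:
Z(U) = 18 (Z(U) = 6*3 = 18)
(Z(-5)*(-4))*(-2) + r*(1 - 3) = (18*(-4))*(-2) - 14*(1 - 3) = -72*(-2) - 14*(-2) = 144 + 28 = 172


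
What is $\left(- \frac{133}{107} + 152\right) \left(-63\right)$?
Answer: $- \frac{1016253}{107} \approx -9497.7$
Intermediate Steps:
$\left(- \frac{133}{107} + 152\right) \left(-63\right) = \frac{16131}{107} \left(-63\right) = - \frac{1016253}{107}$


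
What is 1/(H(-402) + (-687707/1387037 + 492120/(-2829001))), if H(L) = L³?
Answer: -3923929060037/254917300619036617043 ≈ -1.5393e-8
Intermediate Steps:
1/(H(-402) + (-687707/1387037 + 492120/(-2829001))) = 1/((-402)³ + (-687707/1387037 + 492120/(-2829001))) = 1/(-64964808 + (-687707*1/1387037 + 492120*(-1/2829001))) = 1/(-64964808 + (-687707/1387037 - 492120/2829001)) = 1/(-64964808 - 2628112439147/3923929060037) = 1/(-254917300619036617043/3923929060037) = -3923929060037/254917300619036617043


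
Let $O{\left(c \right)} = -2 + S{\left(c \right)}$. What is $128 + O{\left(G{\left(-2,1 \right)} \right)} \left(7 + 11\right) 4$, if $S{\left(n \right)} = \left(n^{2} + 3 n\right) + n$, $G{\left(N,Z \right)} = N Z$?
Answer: $-304$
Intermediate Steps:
$S{\left(n \right)} = n^{2} + 4 n$
$O{\left(c \right)} = -2 + c \left(4 + c\right)$
$128 + O{\left(G{\left(-2,1 \right)} \right)} \left(7 + 11\right) 4 = 128 + \left(-2 + \left(-2\right) 1 \left(4 - 2\right)\right) \left(7 + 11\right) 4 = 128 + \left(-2 - 2 \left(4 - 2\right)\right) 18 \cdot 4 = 128 + \left(-2 - 4\right) 72 = 128 - 432 = -304$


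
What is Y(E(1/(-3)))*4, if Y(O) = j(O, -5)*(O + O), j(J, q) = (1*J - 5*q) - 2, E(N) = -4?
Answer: -608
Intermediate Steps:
j(J, q) = -2 + J - 5*q (j(J, q) = (J - 5*q) - 2 = -2 + J - 5*q)
Y(O) = 2*O*(23 + O) (Y(O) = (-2 + O - 5*(-5))*(O + O) = (-2 + O + 25)*(2*O) = (23 + O)*(2*O) = 2*O*(23 + O))
Y(E(1/(-3)))*4 = (2*(-4)*(23 - 4))*4 = (2*(-4)*19)*4 = -152*4 = -608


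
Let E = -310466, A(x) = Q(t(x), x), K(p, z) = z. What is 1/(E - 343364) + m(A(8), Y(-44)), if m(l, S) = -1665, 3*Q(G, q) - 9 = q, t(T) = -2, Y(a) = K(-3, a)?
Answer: -1088626951/653830 ≈ -1665.0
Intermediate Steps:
Y(a) = a
Q(G, q) = 3 + q/3
A(x) = 3 + x/3
1/(E - 343364) + m(A(8), Y(-44)) = 1/(-310466 - 343364) - 1665 = 1/(-653830) - 1665 = -1/653830 - 1665 = -1088626951/653830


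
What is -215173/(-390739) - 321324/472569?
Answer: -7956576333/61550379497 ≈ -0.12927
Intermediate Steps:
-215173/(-390739) - 321324/472569 = -215173*(-1/390739) - 321324*1/472569 = 215173/390739 - 107108/157523 = -7956576333/61550379497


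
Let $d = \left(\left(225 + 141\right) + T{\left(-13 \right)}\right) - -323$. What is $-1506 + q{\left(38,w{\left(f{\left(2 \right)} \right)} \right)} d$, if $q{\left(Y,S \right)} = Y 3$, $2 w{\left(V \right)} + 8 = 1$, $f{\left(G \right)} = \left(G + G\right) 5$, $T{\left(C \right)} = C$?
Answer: $75558$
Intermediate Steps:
$f{\left(G \right)} = 10 G$ ($f{\left(G \right)} = 2 G 5 = 10 G$)
$w{\left(V \right)} = - \frac{7}{2}$ ($w{\left(V \right)} = -4 + \frac{1}{2} \cdot 1 = -4 + \frac{1}{2} = - \frac{7}{2}$)
$q{\left(Y,S \right)} = 3 Y$
$d = 676$ ($d = \left(\left(225 + 141\right) - 13\right) - -323 = \left(366 - 13\right) + 323 = 353 + 323 = 676$)
$-1506 + q{\left(38,w{\left(f{\left(2 \right)} \right)} \right)} d = -1506 + 3 \cdot 38 \cdot 676 = -1506 + 114 \cdot 676 = -1506 + 77064 = 75558$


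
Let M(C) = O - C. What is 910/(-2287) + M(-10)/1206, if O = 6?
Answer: -530434/1379061 ≈ -0.38463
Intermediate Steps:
M(C) = 6 - C
910/(-2287) + M(-10)/1206 = 910/(-2287) + (6 - 1*(-10))/1206 = 910*(-1/2287) + (6 + 10)*(1/1206) = -910/2287 + 16*(1/1206) = -910/2287 + 8/603 = -530434/1379061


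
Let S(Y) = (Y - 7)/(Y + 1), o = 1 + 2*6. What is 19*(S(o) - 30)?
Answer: -3933/7 ≈ -561.86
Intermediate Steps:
o = 13 (o = 1 + 12 = 13)
S(Y) = (-7 + Y)/(1 + Y)
19*(S(o) - 30) = 19*((-7 + 13)/(1 + 13) - 30) = 19*(6/14 - 30) = 19*((1/14)*6 - 30) = 19*(3/7 - 30) = 19*(-207/7) = -3933/7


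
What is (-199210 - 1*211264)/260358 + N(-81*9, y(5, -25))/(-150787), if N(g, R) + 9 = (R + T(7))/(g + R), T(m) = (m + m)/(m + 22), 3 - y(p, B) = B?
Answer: -89871298814554/57006293921031 ≈ -1.5765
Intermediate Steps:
y(p, B) = 3 - B
T(m) = 2*m/(22 + m) (T(m) = (2*m)/(22 + m) = 2*m/(22 + m))
N(g, R) = -9 + (14/29 + R)/(R + g) (N(g, R) = -9 + (R + 2*7/(22 + 7))/(g + R) = -9 + (R + 2*7/29)/(R + g) = -9 + (R + 2*7*(1/29))/(R + g) = -9 + (R + 14/29)/(R + g) = -9 + (14/29 + R)/(R + g))
(-199210 - 1*211264)/260358 + N(-81*9, y(5, -25))/(-150787) = (-199210 - 1*211264)/260358 + ((14/29 - (-729)*9 - 8*(3 - 1*(-25)))/((3 - 1*(-25)) - 81*9))/(-150787) = (-199210 - 211264)*(1/260358) + ((14/29 - 9*(-729) - 8*(3 + 25))/((3 + 25) - 729))*(-1/150787) = -410474*1/260358 + ((14/29 + 6561 - 8*28)/(28 - 729))*(-1/150787) = -205237/130179 + ((14/29 + 6561 - 224)/(-701))*(-1/150787) = -205237/130179 - 1/701*183787/29*(-1/150787) = -205237/130179 - 183787/20329*(-1/150787) = -205237/130179 + 183787/3065348923 = -89871298814554/57006293921031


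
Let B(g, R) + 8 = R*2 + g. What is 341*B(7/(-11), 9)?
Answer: 3193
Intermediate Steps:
B(g, R) = -8 + g + 2*R (B(g, R) = -8 + (R*2 + g) = -8 + (2*R + g) = -8 + (g + 2*R) = -8 + g + 2*R)
341*B(7/(-11), 9) = 341*(-8 + 7/(-11) + 2*9) = 341*(-8 + 7*(-1/11) + 18) = 341*(-8 - 7/11 + 18) = 341*(103/11) = 3193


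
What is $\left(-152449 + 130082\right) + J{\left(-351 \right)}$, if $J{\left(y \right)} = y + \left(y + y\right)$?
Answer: $-23420$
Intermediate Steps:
$J{\left(y \right)} = 3 y$ ($J{\left(y \right)} = y + 2 y = 3 y$)
$\left(-152449 + 130082\right) + J{\left(-351 \right)} = \left(-152449 + 130082\right) + 3 \left(-351\right) = -22367 - 1053 = -23420$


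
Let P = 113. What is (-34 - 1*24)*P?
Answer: -6554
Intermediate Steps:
(-34 - 1*24)*P = (-34 - 1*24)*113 = (-34 - 24)*113 = -58*113 = -6554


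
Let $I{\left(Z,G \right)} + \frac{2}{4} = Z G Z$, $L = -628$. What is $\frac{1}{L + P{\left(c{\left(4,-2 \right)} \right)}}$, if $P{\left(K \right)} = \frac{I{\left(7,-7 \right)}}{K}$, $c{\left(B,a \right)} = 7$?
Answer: $- \frac{14}{9479} \approx -0.0014769$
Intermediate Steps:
$I{\left(Z,G \right)} = - \frac{1}{2} + G Z^{2}$ ($I{\left(Z,G \right)} = - \frac{1}{2} + Z G Z = - \frac{1}{2} + G Z Z = - \frac{1}{2} + G Z^{2}$)
$P{\left(K \right)} = - \frac{687}{2 K}$ ($P{\left(K \right)} = \frac{- \frac{1}{2} - 7 \cdot 7^{2}}{K} = \frac{- \frac{1}{2} - 343}{K} = - \frac{687}{2 K}$)
$\frac{1}{L + P{\left(c{\left(4,-2 \right)} \right)}} = \frac{1}{-628 - \frac{687}{2 \cdot 7}} = \frac{1}{-628 - \frac{687}{14}} = \frac{1}{- \frac{9479}{14}} = - \frac{14}{9479}$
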